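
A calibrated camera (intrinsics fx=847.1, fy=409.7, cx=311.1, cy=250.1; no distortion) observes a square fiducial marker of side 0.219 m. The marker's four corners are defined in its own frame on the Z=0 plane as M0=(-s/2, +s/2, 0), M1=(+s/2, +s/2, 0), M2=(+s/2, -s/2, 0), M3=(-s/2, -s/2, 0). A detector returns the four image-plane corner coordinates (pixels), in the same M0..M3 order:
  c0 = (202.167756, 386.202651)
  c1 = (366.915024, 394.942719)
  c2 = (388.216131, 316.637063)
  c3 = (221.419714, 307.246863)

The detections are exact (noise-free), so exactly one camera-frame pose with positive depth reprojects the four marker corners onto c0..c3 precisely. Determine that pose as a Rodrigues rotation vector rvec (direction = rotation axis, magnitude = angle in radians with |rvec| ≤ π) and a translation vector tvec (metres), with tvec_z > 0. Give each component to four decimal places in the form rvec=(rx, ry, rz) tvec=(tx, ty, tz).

Intrinsics K: fx=847.1, fy=409.7, cx=311.1, cy=250.1
Marker side s = 0.219 m; corners in marker frame (Z=0):
  M0 = (-0.1095, +0.1095, 0)
  M1 = (+0.1095, +0.1095, 0)
  M2 = (+0.1095, -0.1095, 0)
  M3 = (-0.1095, -0.1095, 0)
Detected image corners:
  c0 = (202.167756, 386.202651) px
  c1 = (366.915024, 394.942719) px
  c2 = (388.216131, 316.637063) px
  c3 = (221.419714, 307.246863) px
Planar DLT: solve 8×8 A·h = b for H (H[2,2]=1):
  H  [+765.99799 -74.85916 +294.89246]
  H  [+52.20660 +380.18963 +351.53184]
  H  [+0.03081 +0.06021 +1.00000]
B = K⁻¹H; ‖b₁‖=0.900053, ‖b₂‖=0.900053; λ = 2/(‖b₁‖+‖b₂‖) = 1.111046, sign → tz>0 ⇒ λ=+1.111046
r₁ = λ·B[:,0] = (+0.99210,+0.12068,+0.03423); r₂ = λ·B[:,1] = (-0.12275,+0.99018,+0.06690)
r₃ = r₁×r₂ = (-0.02582,-0.07057,+0.99717); SVD([r₁ r₂ r₃]) → R = UVᵀ:
  R  [+0.99210 -0.12275 -0.02582]
  R  [+0.12068 +0.99018 -0.07057]
  R  [+0.03423 +0.06690 +0.99717]
t = (-0.02126, +0.27507, +1.11105) m
tr R = 2.979453; θ = arccos((tr R − 1)/2) = 0.143464 rad = 8.220°
axis k = ((R−Rᵀ)₃₂, (R−Rᵀ)₁₃, (R−Rᵀ)₂₁) / (2 sinθ) = (+0.480765, -0.210035, +0.851323)
rvec = θ·k = (+0.068973, -0.030132, +0.122135)

rvec=(0.0690, -0.0301, 0.1221) tvec=(-0.0213, 0.2751, 1.1110)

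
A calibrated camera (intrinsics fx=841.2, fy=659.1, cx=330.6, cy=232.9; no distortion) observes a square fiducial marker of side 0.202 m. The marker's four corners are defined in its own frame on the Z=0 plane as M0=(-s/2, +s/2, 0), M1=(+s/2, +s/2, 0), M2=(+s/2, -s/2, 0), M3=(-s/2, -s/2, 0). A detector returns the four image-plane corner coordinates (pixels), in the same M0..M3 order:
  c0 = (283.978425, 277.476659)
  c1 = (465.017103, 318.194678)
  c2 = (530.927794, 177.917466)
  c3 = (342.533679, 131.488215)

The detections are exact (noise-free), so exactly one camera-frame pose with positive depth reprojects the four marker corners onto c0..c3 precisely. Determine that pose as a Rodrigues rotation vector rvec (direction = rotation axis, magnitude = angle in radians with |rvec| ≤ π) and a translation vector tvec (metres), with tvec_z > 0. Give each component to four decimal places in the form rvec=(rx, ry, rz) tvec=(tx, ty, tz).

rvec=(0.2244, -0.0771, 0.2984) tvec=(0.0779, -0.0061, 0.8683)

Intrinsics K: fx=841.2, fy=659.1, cx=330.6, cy=232.9
Marker side s = 0.202 m; corners in marker frame (Z=0):
  M0 = (-0.1010, +0.1010, 0)
  M1 = (+0.1010, +0.1010, 0)
  M2 = (+0.1010, -0.1010, 0)
  M3 = (-0.1010, -0.1010, 0)
Detected image corners:
  c0 = (283.978425, 277.476659) px
  c1 = (465.017103, 318.194678) px
  c2 = (530.927794, 177.917466) px
  c3 = (342.533679, 131.488215) px
Planar DLT: solve 8×8 A·h = b for H (H[2,2]=1):
  H  [+964.58941 -211.30999 +406.02614]
  H  [+243.59178 +762.51298 +228.27235]
  H  [+0.12473 +0.23915 +1.00000]
B = K⁻¹H; ‖b₁‖=1.151685, ‖b₂‖=1.151685; λ = 2/(‖b₁‖+‖b₂‖) = 0.868293, sign → tz>0 ⇒ λ=+0.868293
r₁ = λ·B[:,0] = (+0.95309,+0.28264,+0.10830); r₂ = λ·B[:,1] = (-0.29973,+0.93115,+0.20765)
r₃ = r₁×r₂ = (-0.04215,-0.23037,+0.97219); SVD([r₁ r₂ r₃]) → R = UVᵀ:
  R  [+0.95309 -0.29973 -0.04215]
  R  [+0.28264 +0.93115 -0.23037]
  R  [+0.10830 +0.20765 +0.97219]
t = (+0.07786, -0.00610, +0.86829) m
tr R = 2.856434; θ = arccos((tr R − 1)/2) = 0.381205 rad = 21.841°
axis k = ((R−Rᵀ)₃₂, (R−Rᵀ)₁₃, (R−Rᵀ)₂₁) / (2 sinθ) = (+0.588686, -0.202203, +0.782664)
rvec = θ·k = (+0.224410, -0.077081, +0.298355)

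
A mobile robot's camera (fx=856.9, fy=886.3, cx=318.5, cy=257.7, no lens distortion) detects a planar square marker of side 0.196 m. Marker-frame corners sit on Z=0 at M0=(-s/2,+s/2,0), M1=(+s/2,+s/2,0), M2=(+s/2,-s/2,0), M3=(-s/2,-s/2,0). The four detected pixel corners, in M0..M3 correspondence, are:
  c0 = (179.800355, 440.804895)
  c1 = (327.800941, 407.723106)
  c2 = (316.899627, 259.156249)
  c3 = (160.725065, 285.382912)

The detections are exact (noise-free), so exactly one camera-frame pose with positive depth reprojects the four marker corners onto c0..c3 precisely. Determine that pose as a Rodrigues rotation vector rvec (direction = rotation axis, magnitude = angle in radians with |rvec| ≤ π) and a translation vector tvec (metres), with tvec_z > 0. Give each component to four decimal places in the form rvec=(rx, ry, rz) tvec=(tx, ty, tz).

rvec=(0.2530, -0.3216, -0.1160) tvec=(-0.0873, 0.1110, 1.0691)

Intrinsics K: fx=856.9, fy=886.3, cx=318.5, cy=257.7
Marker side s = 0.196 m; corners in marker frame (Z=0):
  M0 = (-0.0980, +0.0980, 0)
  M1 = (+0.0980, +0.0980, 0)
  M2 = (+0.0980, -0.0980, 0)
  M3 = (-0.0980, -0.0980, 0)
Detected image corners:
  c0 = (179.800355, 440.804895) px
  c1 = (327.800941, 407.723106) px
  c2 = (316.899627, 259.156249) px
  c3 = (160.725065, 285.382912) px
Planar DLT: solve 8×8 A·h = b for H (H[2,2]=1):
  H  [+843.98908 +136.68777 +248.56139]
  H  [-54.81251 +860.95288 +349.70048]
  H  [+0.27826 +0.24679 +1.00000]
B = K⁻¹H; ‖b₁‖=0.935340, ‖b₂‖=0.935340; λ = 2/(‖b₁‖+‖b₂‖) = 1.069130, sign → tz>0 ⇒ λ=+1.069130
r₁ = λ·B[:,0] = (+0.94245,-0.15262,+0.29749); r₂ = λ·B[:,1] = (+0.07247,+0.96184,+0.26385)
r₃ = r₁×r₂ = (-0.32641,-0.22710,+0.91754); SVD([r₁ r₂ r₃]) → R = UVᵀ:
  R  [+0.94245 +0.07247 -0.32641]
  R  [-0.15262 +0.96184 -0.22710]
  R  [+0.29749 +0.26385 +0.91754]
t = (-0.08726, +0.11098, +1.06913) m
tr R = 2.821826; θ = arccos((tr R − 1)/2) = 0.425305 rad = 24.368°
axis k = ((R−Rᵀ)₃₂, (R−Rᵀ)₁₃, (R−Rᵀ)₂₁) / (2 sinθ) = (+0.594951, -0.756062, -0.272772)
rvec = θ·k = (+0.253035, -0.321557, -0.116011)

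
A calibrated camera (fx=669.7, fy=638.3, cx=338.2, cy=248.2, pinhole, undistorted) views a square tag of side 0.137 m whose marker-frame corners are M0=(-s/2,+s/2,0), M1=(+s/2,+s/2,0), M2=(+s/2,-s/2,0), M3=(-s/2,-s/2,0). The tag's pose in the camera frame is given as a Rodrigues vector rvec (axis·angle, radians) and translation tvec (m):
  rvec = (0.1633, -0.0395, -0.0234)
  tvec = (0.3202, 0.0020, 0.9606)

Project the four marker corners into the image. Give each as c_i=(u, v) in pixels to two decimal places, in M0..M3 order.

Intrinsics K: fx=669.7, fy=638.3, cx=338.2, cy=248.2
Marker side s = 0.137 m; corners in marker frame (Z=0):
  M0 = (-0.0685, +0.0685, 0)
  M1 = (+0.0685, +0.0685, 0)
  M2 = (+0.0685, -0.0685, 0)
  M3 = (-0.0685, -0.0685, 0)
rvec = (0.1633, -0.0395, -0.0234), |rvec| = θ = 0.16963 rad = 9.719°
Rodrigues: sinθ=0.16882, 1−cosθ=0.01435; R = I + sinθ·[k]× + (1−cosθ)·[k]×²:
    [+0.99895 +0.02007 -0.04122]
    [-0.02651 +0.98643 -0.16206]
    [+0.03740 +0.16298 +0.98592]
t = (0.3202, 0.0020, 0.9606) m
M0: Pc = R·M0+t = (+0.25315, +0.07139, +0.96920); u = 669.7·(+0.25315)/0.96920 + 338.2 = 513.1196, v = 638.3·(+0.07139)/0.96920 + 248.2 = 295.2135
M1: Pc = R·M1+t = (+0.39000, +0.06775, +0.97433); u = 669.7·(+0.39000)/0.97433 + 338.2 = 606.2672, v = 638.3·(+0.06775)/0.97433 + 248.2 = 292.5873
M2: Pc = R·M2+t = (+0.38725, -0.06739, +0.95200); u = 669.7·(+0.38725)/0.95200 + 338.2 = 610.6201, v = 638.3·(-0.06739)/0.95200 + 248.2 = 203.0189
M3: Pc = R·M3+t = (+0.25040, -0.06375, +0.94687); u = 669.7·(+0.25040)/0.94687 + 338.2 = 515.2996, v = 638.3·(-0.06375)/0.94687 + 248.2 = 205.2222

c0=(513.12, 295.21) c1=(606.27, 292.59) c2=(610.62, 203.02) c3=(515.30, 205.22)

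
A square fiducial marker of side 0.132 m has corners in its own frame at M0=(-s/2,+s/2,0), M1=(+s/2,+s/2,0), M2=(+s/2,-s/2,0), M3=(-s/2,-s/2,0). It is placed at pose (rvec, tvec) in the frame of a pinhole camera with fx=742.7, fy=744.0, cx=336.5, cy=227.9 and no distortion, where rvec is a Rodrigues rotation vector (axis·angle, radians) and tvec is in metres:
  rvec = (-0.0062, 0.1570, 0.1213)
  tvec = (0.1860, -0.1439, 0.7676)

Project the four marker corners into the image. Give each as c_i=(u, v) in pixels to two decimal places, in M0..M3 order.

c0=(444.65, 145.38) c1=(574.48, 158.69) c2=(590.28, 29.88) c3=(459.96, 19.98)

Intrinsics K: fx=742.7, fy=744.0, cx=336.5, cy=227.9
Marker side s = 0.132 m; corners in marker frame (Z=0):
  M0 = (-0.0660, +0.0660, 0)
  M1 = (+0.0660, +0.0660, 0)
  M2 = (+0.0660, -0.0660, 0)
  M3 = (-0.0660, -0.0660, 0)
rvec = (-0.0062, 0.1570, 0.1213), |rvec| = θ = 0.19850 rad = 11.373°
Rodrigues: sinθ=0.19720, 1−cosθ=0.01964; R = I + sinθ·[k]× + (1−cosθ)·[k]×²:
    [+0.98038 -0.12099 +0.15560]
    [+0.12002 +0.99265 +0.01565]
    [-0.15635 +0.00333 +0.98770]
t = (0.1860, -0.1439, 0.7676) m
M0: Pc = R·M0+t = (+0.11331, -0.08631, +0.77814); u = 742.7·(+0.11331)/0.77814 + 336.5 = 444.6489, v = 744.0·(-0.08631)/0.77814 + 227.9 = 145.3799
M1: Pc = R·M1+t = (+0.24272, -0.07046, +0.75750); u = 742.7·(+0.24272)/0.75750 + 336.5 = 574.4774, v = 744.0·(-0.07046)/0.75750 + 227.9 = 158.6920
M2: Pc = R·M2+t = (+0.25869, -0.20149, +0.75706); u = 742.7·(+0.25869)/0.75706 + 336.5 = 590.2833, v = 744.0·(-0.20149)/0.75706 + 227.9 = 29.8828
M3: Pc = R·M3+t = (+0.12928, -0.21734, +0.77770); u = 742.7·(+0.12928)/0.77770 + 336.5 = 459.9620, v = 744.0·(-0.21734)/0.77770 + 227.9 = 19.9814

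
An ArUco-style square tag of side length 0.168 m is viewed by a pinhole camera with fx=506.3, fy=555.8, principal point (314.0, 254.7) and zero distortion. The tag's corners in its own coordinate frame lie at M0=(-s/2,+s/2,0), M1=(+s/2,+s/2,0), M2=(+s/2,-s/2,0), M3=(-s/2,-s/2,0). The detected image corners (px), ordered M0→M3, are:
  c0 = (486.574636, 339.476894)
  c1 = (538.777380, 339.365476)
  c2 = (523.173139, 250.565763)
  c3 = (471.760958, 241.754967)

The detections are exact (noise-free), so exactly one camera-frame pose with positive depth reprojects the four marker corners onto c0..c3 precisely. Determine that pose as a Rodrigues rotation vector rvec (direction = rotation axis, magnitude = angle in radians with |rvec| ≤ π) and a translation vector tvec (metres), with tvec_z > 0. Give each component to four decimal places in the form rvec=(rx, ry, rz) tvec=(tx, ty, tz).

Intrinsics K: fx=506.3, fy=555.8, cx=314.0, cy=254.7
Marker side s = 0.168 m; corners in marker frame (Z=0):
  M0 = (-0.0840, +0.0840, 0)
  M1 = (+0.0840, +0.0840, 0)
  M2 = (+0.0840, -0.0840, 0)
  M3 = (-0.0840, -0.0840, 0)
Detected image corners:
  c0 = (486.574636, 339.476894) px
  c1 = (538.777380, 339.365476) px
  c2 = (523.173139, 250.565763) px
  c3 = (471.760958, 241.754967) px
Planar DLT: solve 8×8 A·h = b for H (H[2,2]=1):
  H  [+602.10679 -41.47607 +506.17008]
  H  [+196.77966 +477.23600 +291.87241]
  H  [+0.58166 -0.26159 +1.00000]
B = K⁻¹H; ‖b₁‖=1.016063, ‖b₂‖=1.016063; λ = 2/(‖b₁‖+‖b₂‖) = 0.984191, sign → tz>0 ⇒ λ=+0.984191
r₁ = λ·B[:,0] = (+0.81539,+0.08611,+0.57247); r₂ = λ·B[:,1] = (+0.07904,+0.96305,-0.25745)
r₃ = r₁×r₂ = (-0.57349,+0.25517,+0.77846); SVD([r₁ r₂ r₃]) → R = UVᵀ:
  R  [+0.81539 +0.07904 -0.57349]
  R  [+0.08611 +0.96305 +0.25517]
  R  [+0.57247 -0.25745 +0.77846]
t = (+0.37356, +0.06582, +0.98419) m
tr R = 2.556907; θ = arccos((tr R − 1)/2) = 0.678598 rad = 38.881°
axis k = ((R−Rᵀ)₃₂, (R−Rᵀ)₁₃, (R−Rᵀ)₂₁) / (2 sinθ) = (-0.408336, -0.912814, +0.005631)
rvec = θ·k = (-0.277096, -0.619434, +0.003821)

rvec=(-0.2771, -0.6194, 0.0038) tvec=(0.3736, 0.0658, 0.9842)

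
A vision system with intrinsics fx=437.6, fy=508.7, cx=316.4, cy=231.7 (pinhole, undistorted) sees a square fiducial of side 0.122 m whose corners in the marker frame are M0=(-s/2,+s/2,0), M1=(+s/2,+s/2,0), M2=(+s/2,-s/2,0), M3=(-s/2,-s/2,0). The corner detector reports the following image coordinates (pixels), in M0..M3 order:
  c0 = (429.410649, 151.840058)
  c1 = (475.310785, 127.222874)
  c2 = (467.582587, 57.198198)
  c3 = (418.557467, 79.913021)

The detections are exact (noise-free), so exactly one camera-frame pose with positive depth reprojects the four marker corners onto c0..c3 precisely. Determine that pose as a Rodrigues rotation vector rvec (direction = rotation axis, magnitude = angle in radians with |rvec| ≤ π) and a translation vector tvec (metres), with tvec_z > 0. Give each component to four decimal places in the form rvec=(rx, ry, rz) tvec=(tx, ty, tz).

Intrinsics K: fx=437.6, fy=508.7, cx=316.4, cy=231.7
Marker side s = 0.122 m; corners in marker frame (Z=0):
  M0 = (-0.0610, +0.0610, 0)
  M1 = (+0.0610, +0.0610, 0)
  M2 = (+0.0610, -0.0610, 0)
  M3 = (-0.0610, -0.0610, 0)
Detected image corners:
  c0 = (429.410649, 151.840058) px
  c1 = (475.310785, 127.222874) px
  c2 = (467.582587, 57.198198) px
  c3 = (418.557467, 79.913021) px
Planar DLT: solve 8×8 A·h = b for H (H[2,2]=1):
  H  [+556.63819 +284.60443 +448.39057]
  H  [-155.17249 +630.10050 +104.78205]
  H  [+0.37516 +0.46624 +1.00000]
B = K⁻¹H; ‖b₁‖=1.169950, ‖b₂‖=1.169950; λ = 2/(‖b₁‖+‖b₂‖) = 0.854738, sign → tz>0 ⇒ λ=+0.854738
r₁ = λ·B[:,0] = (+0.85540,-0.40678,+0.32066); r₂ = λ·B[:,1] = (+0.26776,+0.87721,+0.39852)
r₃ = r₁×r₂ = (-0.44340,-0.25503,+0.85928); SVD([r₁ r₂ r₃]) → R = UVᵀ:
  R  [+0.85540 +0.26776 -0.44340]
  R  [-0.40678 +0.87721 -0.25503]
  R  [+0.32066 +0.39852 +0.85928]
t = (+0.25781, -0.21325, +0.85474) m
tr R = 2.591882; θ = arccos((tr R − 1)/2) = 0.650236 rad = 37.256°
axis k = ((R−Rᵀ)₃₂, (R−Rᵀ)₁₃, (R−Rᵀ)₂₁) / (2 sinθ) = (+0.539786, -0.631063, -0.557127)
rvec = θ·k = (+0.350988, -0.410340, -0.362264)

rvec=(0.3510, -0.4103, -0.3623) tvec=(0.2578, -0.2133, 0.8547)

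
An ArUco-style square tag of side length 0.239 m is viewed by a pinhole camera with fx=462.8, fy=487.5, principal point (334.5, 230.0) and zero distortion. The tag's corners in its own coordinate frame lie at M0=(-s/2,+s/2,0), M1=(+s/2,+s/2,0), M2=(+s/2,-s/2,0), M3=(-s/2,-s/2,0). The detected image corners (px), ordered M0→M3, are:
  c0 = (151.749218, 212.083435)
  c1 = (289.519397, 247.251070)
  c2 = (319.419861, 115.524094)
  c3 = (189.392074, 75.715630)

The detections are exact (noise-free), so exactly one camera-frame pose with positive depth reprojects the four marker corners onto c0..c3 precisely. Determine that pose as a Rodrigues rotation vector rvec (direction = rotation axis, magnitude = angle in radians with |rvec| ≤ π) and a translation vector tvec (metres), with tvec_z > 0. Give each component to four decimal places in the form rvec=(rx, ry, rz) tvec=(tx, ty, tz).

Intrinsics K: fx=462.8, fy=487.5, cx=334.5, cy=230.0
Marker side s = 0.239 m; corners in marker frame (Z=0):
  M0 = (-0.1195, +0.1195, 0)
  M1 = (+0.1195, +0.1195, 0)
  M2 = (+0.1195, -0.1195, 0)
  M3 = (-0.1195, -0.1195, 0)
Detected image corners:
  c0 = (151.749218, 212.083435) px
  c1 = (289.519397, 247.251070) px
  c2 = (319.419861, 115.524094) px
  c3 = (189.392074, 75.715630) px
Planar DLT: solve 8×8 A·h = b for H (H[2,2]=1):
  H  [+607.02670 -186.49200 +239.49551]
  H  [+189.36354 +529.43153 +161.55149]
  H  [+0.19851 -0.19187 +1.00000]
B = K⁻¹H; ‖b₁‖=1.221023, ‖b₂‖=1.221023; λ = 2/(‖b₁‖+‖b₂‖) = 0.818986, sign → tz>0 ⇒ λ=+0.818986
r₁ = λ·B[:,0] = (+0.95670,+0.24142,+0.16258); r₂ = λ·B[:,1] = (-0.21645,+0.96357,-0.15714)
r₃ = r₁×r₂ = (-0.19459,+0.11514,+0.97410); SVD([r₁ r₂ r₃]) → R = UVᵀ:
  R  [+0.95670 -0.21645 -0.19459]
  R  [+0.24142 +0.96357 +0.11514]
  R  [+0.16258 -0.15714 +0.97410]
t = (-0.16812, -0.11499, +0.81899) m
tr R = 2.894373; θ = arccos((tr R − 1)/2) = 0.326451 rad = 18.704°
axis k = ((R−Rᵀ)₃₂, (R−Rᵀ)₁₃, (R−Rᵀ)₂₁) / (2 sinθ) = (-0.424528, -0.556894, +0.713894)
rvec = θ·k = (-0.138588, -0.181799, +0.233052)

rvec=(-0.1386, -0.1818, 0.2331) tvec=(-0.1681, -0.1150, 0.8190)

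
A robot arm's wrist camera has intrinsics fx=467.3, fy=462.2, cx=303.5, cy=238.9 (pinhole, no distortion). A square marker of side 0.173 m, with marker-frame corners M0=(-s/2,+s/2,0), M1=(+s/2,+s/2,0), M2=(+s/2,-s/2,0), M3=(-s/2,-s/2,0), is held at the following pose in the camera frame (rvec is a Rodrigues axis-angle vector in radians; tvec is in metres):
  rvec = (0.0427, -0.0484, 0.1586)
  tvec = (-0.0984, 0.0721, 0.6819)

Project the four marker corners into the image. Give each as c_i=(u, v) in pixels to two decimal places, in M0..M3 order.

Intrinsics K: fx=467.3, fy=462.2, cx=303.5, cy=238.9
Marker side s = 0.173 m; corners in marker frame (Z=0):
  M0 = (-0.0865, +0.0865, 0)
  M1 = (+0.0865, +0.0865, 0)
  M2 = (+0.0865, -0.0865, 0)
  M3 = (-0.0865, -0.0865, 0)
rvec = (0.0427, -0.0484, 0.1586), |rvec| = θ = 0.17123 rad = 9.811°
Rodrigues: sinθ=0.17039, 1−cosθ=0.01462; R = I + sinθ·[k]× + (1−cosθ)·[k]×²:
    [+0.98629 -0.15886 -0.04479]
    [+0.15680 +0.98654 -0.04632]
    [+0.05154 +0.03866 +0.99792]
t = (-0.0984, 0.0721, 0.6819) m
M0: Pc = R·M0+t = (-0.19745, +0.14387, +0.68079); u = 467.3·(-0.19745)/0.68079 + 303.5 = 167.9646, v = 462.2·(+0.14387)/0.68079 + 238.9 = 336.5786
M1: Pc = R·M1+t = (-0.02683, +0.17100, +0.68970); u = 467.3·(-0.02683)/0.68970 + 303.5 = 285.3234, v = 462.2·(+0.17100)/0.68970 + 238.9 = 353.4938
M2: Pc = R·M2+t = (+0.00065, +0.00033, +0.68301); u = 467.3·(+0.00065)/0.68301 + 303.5 = 303.9480, v = 462.2·(+0.00033)/0.68301 + 238.9 = 239.1211
M3: Pc = R·M3+t = (-0.16997, -0.02680, +0.67410); u = 467.3·(-0.16997)/0.67410 + 303.5 = 185.6711, v = 462.2·(-0.02680)/0.67410 + 238.9 = 220.5251

c0=(167.96, 336.58) c1=(285.32, 353.49) c2=(303.95, 239.12) c3=(185.67, 220.53)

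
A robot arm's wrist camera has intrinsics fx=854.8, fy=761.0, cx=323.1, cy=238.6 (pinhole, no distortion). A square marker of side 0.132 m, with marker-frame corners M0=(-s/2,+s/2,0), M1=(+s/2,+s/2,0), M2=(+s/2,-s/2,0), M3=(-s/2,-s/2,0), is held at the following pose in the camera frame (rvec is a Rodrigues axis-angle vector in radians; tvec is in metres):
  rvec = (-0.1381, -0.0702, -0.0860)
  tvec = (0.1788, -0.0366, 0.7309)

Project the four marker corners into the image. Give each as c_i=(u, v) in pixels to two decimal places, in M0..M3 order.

Intrinsics K: fx=854.8, fy=761.0, cx=323.1, cy=238.6
Marker side s = 0.132 m; corners in marker frame (Z=0):
  M0 = (-0.0660, +0.0660, 0)
  M1 = (+0.0660, +0.0660, 0)
  M2 = (+0.0660, -0.0660, 0)
  M3 = (-0.0660, -0.0660, 0)
rvec = (-0.1381, -0.0702, -0.0860), |rvec| = θ = 0.17719 rad = 10.152°
Rodrigues: sinθ=0.17626, 1−cosθ=0.01566; R = I + sinθ·[k]× + (1−cosθ)·[k]×²:
    [+0.99385 +0.09039 -0.06391]
    [-0.08072 +0.98680 +0.14039]
    [+0.07576 -0.13437 +0.98803]
t = (0.1788, -0.0366, 0.7309) m
M0: Pc = R·M0+t = (+0.11917, +0.03386, +0.71703); u = 854.8·(+0.11917)/0.71703 + 323.1 = 465.1682, v = 761.0·(+0.03386)/0.71703 + 238.6 = 274.5322
M1: Pc = R·M1+t = (+0.25036, +0.02320, +0.72703); u = 854.8·(+0.25036)/0.72703 + 323.1 = 617.4580, v = 761.0·(+0.02320)/0.72703 + 238.6 = 262.8856
M2: Pc = R·M2+t = (+0.23843, -0.10706, +0.74477); u = 854.8·(+0.23843)/0.74477 + 323.1 = 596.7544, v = 761.0·(-0.10706)/0.74477 + 238.6 = 129.2107
M3: Pc = R·M3+t = (+0.10724, -0.09640, +0.73477); u = 854.8·(+0.10724)/0.73477 + 323.1 = 447.8589, v = 761.0·(-0.09640)/0.73477 + 238.6 = 138.7568

c0=(465.17, 274.53) c1=(617.46, 262.89) c2=(596.75, 129.21) c3=(447.86, 138.76)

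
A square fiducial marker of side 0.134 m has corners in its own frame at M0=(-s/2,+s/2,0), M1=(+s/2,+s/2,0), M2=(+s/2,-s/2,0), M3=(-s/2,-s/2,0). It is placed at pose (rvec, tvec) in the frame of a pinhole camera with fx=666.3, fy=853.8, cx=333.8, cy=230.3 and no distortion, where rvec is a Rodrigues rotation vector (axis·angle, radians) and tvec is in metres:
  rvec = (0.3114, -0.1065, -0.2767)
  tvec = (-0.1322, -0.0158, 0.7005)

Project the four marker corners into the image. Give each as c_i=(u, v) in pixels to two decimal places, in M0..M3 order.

Intrinsics K: fx=666.3, fy=853.8, cx=333.8, cy=230.3
Marker side s = 0.134 m; corners in marker frame (Z=0):
  M0 = (-0.0670, +0.0670, 0)
  M1 = (+0.0670, +0.0670, 0)
  M2 = (+0.0670, -0.0670, 0)
  M3 = (-0.0670, -0.0670, 0)
rvec = (0.3114, -0.1065, -0.2767), |rvec| = θ = 0.42997 rad = 24.636°
Rodrigues: sinθ=0.41684, 1−cosθ=0.09102; R = I + sinθ·[k]× + (1−cosθ)·[k]×²:
    [+0.95672 +0.25192 -0.14567]
    [-0.28458 +0.91456 -0.28738]
    [+0.06083 +0.31640 +0.94667]
t = (-0.1322, -0.0158, 0.7005) m
M0: Pc = R·M0+t = (-0.17942, +0.06454, +0.71762); u = 666.3·(-0.17942)/0.71762 + 333.8 = 167.2107, v = 853.8·(+0.06454)/0.71762 + 230.3 = 307.0902
M1: Pc = R·M1+t = (-0.05122, +0.02641, +0.72577); u = 666.3·(-0.05122)/0.72577 + 333.8 = 286.7765, v = 853.8·(+0.02641)/0.72577 + 230.3 = 261.3672
M2: Pc = R·M2+t = (-0.08498, -0.09614, +0.68338); u = 666.3·(-0.08498)/0.68338 + 333.8 = 250.9448, v = 853.8·(-0.09614)/0.68338 + 230.3 = 110.1809
M3: Pc = R·M3+t = (-0.21318, -0.05801, +0.67523); u = 666.3·(-0.21318)/0.67523 + 333.8 = 123.4388, v = 853.8·(-0.05801)/0.67523 + 230.3 = 156.9499

c0=(167.21, 307.09) c1=(286.78, 261.37) c2=(250.94, 110.18) c3=(123.44, 156.95)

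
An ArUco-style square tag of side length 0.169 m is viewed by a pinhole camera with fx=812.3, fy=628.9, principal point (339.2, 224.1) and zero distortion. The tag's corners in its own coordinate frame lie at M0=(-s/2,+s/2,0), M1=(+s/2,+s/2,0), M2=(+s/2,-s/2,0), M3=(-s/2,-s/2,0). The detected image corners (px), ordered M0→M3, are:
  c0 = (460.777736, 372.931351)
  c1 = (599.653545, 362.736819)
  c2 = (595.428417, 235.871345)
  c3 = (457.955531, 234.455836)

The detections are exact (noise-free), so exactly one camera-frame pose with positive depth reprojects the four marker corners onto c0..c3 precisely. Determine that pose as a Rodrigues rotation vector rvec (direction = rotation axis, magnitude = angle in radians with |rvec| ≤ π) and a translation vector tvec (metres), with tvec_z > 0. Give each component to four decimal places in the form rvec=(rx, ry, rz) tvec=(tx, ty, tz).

rvec=(-0.0597, -0.4294, 0.0057) tvec=(0.1910, 0.0987, 0.8071)

Intrinsics K: fx=812.3, fy=628.9, cx=339.2, cy=224.1
Marker side s = 0.169 m; corners in marker frame (Z=0):
  M0 = (-0.0845, +0.0845, 0)
  M1 = (+0.0845, +0.0845, 0)
  M2 = (+0.0845, -0.0845, 0)
  M3 = (-0.0845, -0.0845, 0)
Detected image corners:
  c0 = (460.777736, 372.931351) px
  c1 = (599.653545, 362.736819) px
  c2 = (595.428417, 235.871345) px
  c3 = (457.955531, 234.455836) px
Planar DLT: solve 8×8 A·h = b for H (H[2,2]=1):
  H  [+1089.93387 -17.66351 +531.45168]
  H  [+129.62860 +761.46028 +300.99282]
  H  [+0.51539 -0.07322 +1.00000]
B = K⁻¹H; ‖b₁‖=1.239070, ‖b₂‖=1.239070; λ = 2/(‖b₁‖+‖b₂‖) = 0.807057, sign → tz>0 ⇒ λ=+0.807057
r₁ = λ·B[:,0] = (+0.90921,+0.01813,+0.41595); r₂ = λ·B[:,1] = (+0.00713,+0.99823,-0.05909)
r₃ = r₁×r₂ = (-0.41628,+0.05669,+0.90747); SVD([r₁ r₂ r₃]) → R = UVᵀ:
  R  [+0.90921 +0.00713 -0.41628]
  R  [+0.01813 +0.99823 +0.05669]
  R  [+0.41595 -0.05909 +0.90747]
t = (+0.19101, +0.09868, +0.80706) m
tr R = 2.814900; θ = arccos((tr R − 1)/2) = 0.433622 rad = 24.845°
axis k = ((R−Rᵀ)₃₂, (R−Rᵀ)₁₃, (R−Rᵀ)₂₁) / (2 sinθ) = (-0.137790, -0.990375, +0.013097)
rvec = θ·k = (-0.059749, -0.429448, +0.005679)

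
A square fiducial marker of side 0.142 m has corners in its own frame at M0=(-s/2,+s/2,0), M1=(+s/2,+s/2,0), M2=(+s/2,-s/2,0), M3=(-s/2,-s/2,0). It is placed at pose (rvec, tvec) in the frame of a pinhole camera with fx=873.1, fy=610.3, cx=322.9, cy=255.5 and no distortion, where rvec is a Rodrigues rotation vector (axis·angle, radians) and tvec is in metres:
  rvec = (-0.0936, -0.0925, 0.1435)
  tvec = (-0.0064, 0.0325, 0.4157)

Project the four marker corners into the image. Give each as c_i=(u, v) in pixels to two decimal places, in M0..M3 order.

Intrinsics K: fx=873.1, fy=610.3, cx=322.9, cy=255.5
Marker side s = 0.142 m; corners in marker frame (Z=0):
  M0 = (-0.0710, +0.0710, 0)
  M1 = (+0.0710, +0.0710, 0)
  M2 = (+0.0710, -0.0710, 0)
  M3 = (-0.0710, -0.0710, 0)
rvec = (-0.0936, -0.0925, 0.1435), |rvec| = θ = 0.19470 rad = 11.156°
Rodrigues: sinθ=0.19348, 1−cosθ=0.01889; R = I + sinθ·[k]× + (1−cosθ)·[k]×²:
    [+0.98547 -0.13828 -0.09861]
    [+0.14691 +0.98537 +0.08639]
    [+0.08522 -0.09963 +0.99137]
t = (-0.0064, 0.0325, 0.4157) m
M0: Pc = R·M0+t = (-0.08619, +0.09203, +0.40258); u = 873.1·(-0.08619)/0.40258 + 322.9 = 135.9804, v = 610.3·(+0.09203)/0.40258 + 255.5 = 395.0173
M1: Pc = R·M1+t = (+0.05375, +0.11289, +0.41468); u = 873.1·(+0.05375)/0.41468 + 322.9 = 436.0716, v = 610.3·(+0.11289)/0.41468 + 255.5 = 421.6483
M2: Pc = R·M2+t = (+0.07339, -0.02703, +0.42882); u = 873.1·(+0.07339)/0.42882 + 322.9 = 472.3170, v = 610.3·(-0.02703)/0.42882 + 255.5 = 217.0302
M3: Pc = R·M3+t = (-0.06655, -0.04789, +0.41672); u = 873.1·(-0.06655)/0.41672 + 322.9 = 183.4659, v = 610.3·(-0.04789)/0.41672 + 255.5 = 185.3612

c0=(135.98, 395.02) c1=(436.07, 421.65) c2=(472.32, 217.03) c3=(183.47, 185.36)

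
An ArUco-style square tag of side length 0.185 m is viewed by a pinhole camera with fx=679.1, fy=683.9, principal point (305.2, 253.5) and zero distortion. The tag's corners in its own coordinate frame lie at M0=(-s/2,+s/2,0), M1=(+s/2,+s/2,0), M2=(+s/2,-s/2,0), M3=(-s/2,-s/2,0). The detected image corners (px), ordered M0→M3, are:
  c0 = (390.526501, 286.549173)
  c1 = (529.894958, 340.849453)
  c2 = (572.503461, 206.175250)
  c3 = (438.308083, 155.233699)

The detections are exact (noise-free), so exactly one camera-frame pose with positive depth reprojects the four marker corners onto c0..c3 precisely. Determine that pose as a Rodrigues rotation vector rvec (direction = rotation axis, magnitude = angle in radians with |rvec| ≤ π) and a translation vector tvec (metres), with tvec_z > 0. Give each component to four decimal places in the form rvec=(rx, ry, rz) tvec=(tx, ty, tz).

Intrinsics K: fx=679.1, fy=683.9, cx=305.2, cy=253.5
Marker side s = 0.185 m; corners in marker frame (Z=0):
  M0 = (-0.0925, +0.0925, 0)
  M1 = (+0.0925, +0.0925, 0)
  M2 = (+0.0925, -0.0925, 0)
  M3 = (-0.0925, -0.0925, 0)
Detected image corners:
  c0 = (390.526501, 286.549173) px
  c1 = (529.894958, 340.849453) px
  c2 = (572.503461, 206.175250) px
  c3 = (438.308083, 155.233699) px
Planar DLT: solve 8×8 A·h = b for H (H[2,2]=1):
  H  [+715.32497 -350.91040 +482.95834]
  H  [+272.09119 +664.29559 +245.72472]
  H  [-0.04919 -0.22069 +1.00000]
B = K⁻¹H; ‖b₁‖=1.154185, ‖b₂‖=1.154185; λ = 2/(‖b₁‖+‖b₂‖) = 0.866412, sign → tz>0 ⇒ λ=+0.866412
r₁ = λ·B[:,0] = (+0.93178,+0.36050,-0.04262); r₂ = λ·B[:,1] = (-0.36177,+0.91245,-0.19121)
r₃ = r₁×r₂ = (-0.03004,+0.19358,+0.98062); SVD([r₁ r₂ r₃]) → R = UVᵀ:
  R  [+0.93178 -0.36177 -0.03004]
  R  [+0.36050 +0.91245 +0.19358]
  R  [-0.04262 -0.19121 +0.98062]
t = (+0.22679, -0.00985, +0.86641) m
tr R = 2.824857; θ = arccos((tr R − 1)/2) = 0.421616 rad = 24.157°
axis k = ((R−Rᵀ)₃₂, (R−Rᵀ)₁₃, (R−Rᵀ)₂₁) / (2 sinθ) = (-0.470129, +0.015374, +0.882464)
rvec = θ·k = (-0.198214, +0.006482, +0.372061)

rvec=(-0.1982, 0.0065, 0.3721) tvec=(0.2268, -0.0099, 0.8664)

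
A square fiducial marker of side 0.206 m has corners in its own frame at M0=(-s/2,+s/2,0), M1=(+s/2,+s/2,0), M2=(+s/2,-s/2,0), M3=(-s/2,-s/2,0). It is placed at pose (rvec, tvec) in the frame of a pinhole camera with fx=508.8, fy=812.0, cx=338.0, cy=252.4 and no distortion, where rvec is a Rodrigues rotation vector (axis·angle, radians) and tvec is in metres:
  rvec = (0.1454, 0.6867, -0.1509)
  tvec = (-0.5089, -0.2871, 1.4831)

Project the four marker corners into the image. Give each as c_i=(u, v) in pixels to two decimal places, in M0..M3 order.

Intrinsics K: fx=508.8, fy=812.0, cx=338.0, cy=252.4
Marker side s = 0.206 m; corners in marker frame (Z=0):
  M0 = (-0.1030, +0.1030, 0)
  M1 = (+0.1030, +0.1030, 0)
  M2 = (+0.1030, -0.1030, 0)
  M3 = (-0.1030, -0.1030, 0)
rvec = (0.1454, 0.6867, -0.1509), |rvec| = θ = 0.71796 rad = 41.136°
Rodrigues: sinθ=0.65785, 1−cosθ=0.24685; R = I + sinθ·[k]× + (1−cosθ)·[k]×²:
    [+0.76327 +0.18608 +0.61870]
    [-0.09045 +0.97897 -0.18285]
    [-0.63971 +0.08360 +0.76405]
t = (-0.5089, -0.2871, 1.4831) m
M0: Pc = R·M0+t = (-0.56835, -0.17695, +1.55760); u = 508.8·(-0.56835)/1.55760 + 338.0 = 152.3448, v = 812.0·(-0.17695)/1.55760 + 252.4 = 160.1537
M1: Pc = R·M1+t = (-0.41112, -0.19558, +1.42582); u = 508.8·(-0.41112)/1.42582 + 338.0 = 191.2942, v = 812.0·(-0.19558)/1.42582 + 252.4 = 141.0165
M2: Pc = R·M2+t = (-0.44945, -0.39725, +1.40860); u = 508.8·(-0.44945)/1.40860 + 338.0 = 175.6544, v = 812.0·(-0.39725)/1.40860 + 252.4 = 23.4012
M3: Pc = R·M3+t = (-0.60668, -0.37862, +1.54038); u = 508.8·(-0.60668)/1.54038 + 338.0 = 137.6075, v = 812.0·(-0.37862)/1.54038 + 252.4 = 52.8145

c0=(152.34, 160.15) c1=(191.29, 141.02) c2=(175.65, 23.40) c3=(137.61, 52.81)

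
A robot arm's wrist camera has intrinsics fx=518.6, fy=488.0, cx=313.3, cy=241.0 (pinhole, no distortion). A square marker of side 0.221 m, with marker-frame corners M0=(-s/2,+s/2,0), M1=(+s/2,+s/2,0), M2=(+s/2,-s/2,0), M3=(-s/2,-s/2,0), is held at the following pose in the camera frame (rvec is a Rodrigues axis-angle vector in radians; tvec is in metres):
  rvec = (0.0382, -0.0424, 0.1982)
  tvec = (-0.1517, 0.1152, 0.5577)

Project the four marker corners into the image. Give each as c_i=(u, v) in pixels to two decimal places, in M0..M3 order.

c0=(50.65, 418.00) c1=(253.52, 452.15) c2=(293.24, 265.97) c3=(88.34, 227.92)

Intrinsics K: fx=518.6, fy=488.0, cx=313.3, cy=241.0
Marker side s = 0.221 m; corners in marker frame (Z=0):
  M0 = (-0.1105, +0.1105, 0)
  M1 = (+0.1105, +0.1105, 0)
  M2 = (+0.1105, -0.1105, 0)
  M3 = (-0.1105, -0.1105, 0)
rvec = (0.0382, -0.0424, 0.1982), |rvec| = θ = 0.20625 rad = 11.817°
Rodrigues: sinθ=0.20479, 1−cosθ=0.02119; R = I + sinθ·[k]× + (1−cosθ)·[k]×²:
    [+0.97953 -0.19760 -0.03833]
    [+0.19599 +0.97970 -0.04212]
    [+0.04587 +0.03374 +0.99838]
t = (-0.1517, 0.1152, 0.5577) m
M0: Pc = R·M0+t = (-0.28177, +0.20180, +0.55636); u = 518.6·(-0.28177)/0.55636 + 313.3 = 50.6501, v = 488.0·(+0.20180)/0.55636 + 241.0 = 418.0049
M1: Pc = R·M1+t = (-0.06530, +0.24511, +0.56650); u = 518.6·(-0.06530)/0.56650 + 313.3 = 253.5239, v = 488.0·(+0.24511)/0.56650 + 241.0 = 452.1494
M2: Pc = R·M2+t = (-0.02163, +0.02860, +0.55904); u = 518.6·(-0.02163)/0.55904 + 313.3 = 293.2381, v = 488.0·(+0.02860)/0.55904 + 241.0 = 265.9657
M3: Pc = R·M3+t = (-0.23810, -0.01471, +0.54890); u = 518.6·(-0.23810)/0.54890 + 313.3 = 88.3417, v = 488.0·(-0.01471)/0.54890 + 241.0 = 227.9186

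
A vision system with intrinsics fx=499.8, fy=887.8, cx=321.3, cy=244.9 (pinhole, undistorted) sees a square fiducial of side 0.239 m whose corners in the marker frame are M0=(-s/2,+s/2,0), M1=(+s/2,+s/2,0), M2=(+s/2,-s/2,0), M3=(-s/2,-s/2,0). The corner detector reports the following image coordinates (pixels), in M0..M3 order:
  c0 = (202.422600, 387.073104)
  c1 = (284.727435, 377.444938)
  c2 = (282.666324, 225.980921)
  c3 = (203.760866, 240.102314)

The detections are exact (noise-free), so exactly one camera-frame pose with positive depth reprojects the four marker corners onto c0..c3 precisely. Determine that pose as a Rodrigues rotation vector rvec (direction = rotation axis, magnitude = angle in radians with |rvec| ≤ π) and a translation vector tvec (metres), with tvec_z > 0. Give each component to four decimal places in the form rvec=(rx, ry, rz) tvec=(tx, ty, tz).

rvec=(-0.2438, 0.2083, -0.0687) tvec=(-0.2204, 0.0968, 1.4019)

Intrinsics K: fx=499.8, fy=887.8, cx=321.3, cy=244.9
Marker side s = 0.239 m; corners in marker frame (Z=0):
  M0 = (-0.1195, +0.1195, 0)
  M1 = (+0.1195, +0.1195, 0)
  M2 = (+0.1195, -0.1195, 0)
  M3 = (-0.1195, -0.1195, 0)
Detected image corners:
  c0 = (202.422600, 387.073104) px
  c1 = (284.727435, 377.444938) px
  c2 = (282.666324, 225.980921) px
  c3 = (203.760866, 240.102314) px
Planar DLT: solve 8×8 A·h = b for H (H[2,2]=1):
  H  [+303.03930 -41.40257 +242.71632]
  H  [-92.94890 +570.08943 +306.18199]
  H  [-0.13998 -0.17583 +1.00000]
B = K⁻¹H; ‖b₁‖=0.713310, ‖b₂‖=0.713310; λ = 2/(‖b₁‖+‖b₂‖) = 1.401915, sign → tz>0 ⇒ λ=+1.401915
r₁ = λ·B[:,0] = (+0.97617,-0.09264,-0.19625); r₂ = λ·B[:,1] = (+0.04233,+0.96822,-0.24650)
r₃ = r₁×r₂ = (+0.21284,+0.23232,+0.94907); SVD([r₁ r₂ r₃]) → R = UVᵀ:
  R  [+0.97617 +0.04233 +0.21284]
  R  [-0.09264 +0.96822 +0.23232]
  R  [-0.19625 -0.24650 +0.94907]
t = (-0.22042, +0.09677, +1.40192) m
tr R = 2.893453; θ = arccos((tr R − 1)/2) = 0.327882 rad = 18.786°
axis k = ((R−Rᵀ)₃₂, (R−Rᵀ)₁₃, (R−Rᵀ)₂₁) / (2 sinθ) = (-0.743412, +0.635158, -0.209557)
rvec = θ·k = (-0.243751, +0.208256, -0.068710)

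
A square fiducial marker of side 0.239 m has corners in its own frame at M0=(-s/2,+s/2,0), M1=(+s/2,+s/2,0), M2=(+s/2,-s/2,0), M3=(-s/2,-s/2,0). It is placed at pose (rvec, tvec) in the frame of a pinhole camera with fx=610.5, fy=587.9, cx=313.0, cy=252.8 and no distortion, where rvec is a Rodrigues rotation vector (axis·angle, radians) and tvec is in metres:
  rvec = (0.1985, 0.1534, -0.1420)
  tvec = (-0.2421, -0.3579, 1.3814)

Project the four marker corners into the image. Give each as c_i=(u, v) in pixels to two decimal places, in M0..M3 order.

Intrinsics K: fx=610.5, fy=587.9, cx=313.0, cy=252.8
Marker side s = 0.239 m; corners in marker frame (Z=0):
  M0 = (-0.1195, +0.1195, 0)
  M1 = (+0.1195, +0.1195, 0)
  M2 = (+0.1195, -0.1195, 0)
  M3 = (-0.1195, -0.1195, 0)
rvec = (0.1985, 0.1534, -0.1420), |rvec| = θ = 0.28827 rad = 16.516°
Rodrigues: sinθ=0.28429, 1−cosθ=0.04126; R = I + sinθ·[k]× + (1−cosθ)·[k]×²:
    [+0.97830 +0.15516 +0.13729]
    [-0.12492 +0.97042 -0.20658]
    [-0.16528 +0.18495 +0.96875]
t = (-0.2421, -0.3579, 1.3814) m
M0: Pc = R·M0+t = (-0.34047, -0.22701, +1.42325); u = 610.5·(-0.34047)/1.42325 + 313.0 = 166.9583, v = 587.9·(-0.22701)/1.42325 + 252.8 = 159.0309
M1: Pc = R·M1+t = (-0.10665, -0.25686, +1.38375); u = 610.5·(-0.10665)/1.38375 + 313.0 = 265.9464, v = 587.9·(-0.25686)/1.38375 + 252.8 = 143.6693
M2: Pc = R·M2+t = (-0.14373, -0.48879, +1.33955); u = 610.5·(-0.14373)/1.33955 + 313.0 = 247.4929, v = 587.9·(-0.48879)/1.33955 + 252.8 = 38.2785
M3: Pc = R·M3+t = (-0.37755, -0.45894, +1.37905); u = 610.5·(-0.37755)/1.37905 + 313.0 = 145.8605, v = 587.9·(-0.45894)/1.37905 + 252.8 = 57.1513

c0=(166.96, 159.03) c1=(265.95, 143.67) c2=(247.49, 38.28) c3=(145.86, 57.15)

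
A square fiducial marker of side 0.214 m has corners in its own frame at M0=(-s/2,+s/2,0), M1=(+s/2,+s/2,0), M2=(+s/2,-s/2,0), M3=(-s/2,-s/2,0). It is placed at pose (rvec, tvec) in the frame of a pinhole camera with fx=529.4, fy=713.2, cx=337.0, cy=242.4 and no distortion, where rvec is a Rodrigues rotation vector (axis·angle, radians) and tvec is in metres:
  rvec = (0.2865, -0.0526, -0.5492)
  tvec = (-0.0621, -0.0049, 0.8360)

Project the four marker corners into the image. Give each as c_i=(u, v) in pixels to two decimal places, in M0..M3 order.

Intrinsics K: fx=529.4, fy=713.2, cx=337.0, cy=242.4
Marker side s = 0.214 m; corners in marker frame (Z=0):
  M0 = (-0.1070, +0.1070, 0)
  M1 = (+0.1070, +0.1070, 0)
  M2 = (+0.1070, -0.1070, 0)
  M3 = (-0.1070, -0.1070, 0)
rvec = (0.2865, -0.0526, -0.5492), |rvec| = θ = 0.62167 rad = 35.619°
Rodrigues: sinθ=0.58239, 1−cosθ=0.18709; R = I + sinθ·[k]× + (1−cosθ)·[k]×²:
    [+0.85265 +0.50721 -0.12545]
    [-0.52180 +0.81425 -0.25441]
    [-0.02689 +0.28238 +0.95892]
t = (-0.0621, -0.0049, 0.8360) m
M0: Pc = R·M0+t = (-0.09906, +0.13806, +0.86909); u = 529.4·(-0.09906)/0.86909 + 337.0 = 276.6574, v = 713.2·(+0.13806)/0.86909 + 242.4 = 355.6931
M1: Pc = R·M1+t = (+0.08340, +0.02639, +0.86334); u = 529.4·(+0.08340)/0.86334 + 337.0 = 388.1436, v = 713.2·(+0.02639)/0.86334 + 242.4 = 264.2025
M2: Pc = R·M2+t = (-0.02514, -0.14786, +0.80291); u = 529.4·(-0.02514)/0.80291 + 337.0 = 320.4251, v = 713.2·(-0.14786)/0.80291 + 242.4 = 111.0628
M3: Pc = R·M3+t = (-0.20760, -0.03619, +0.80866); u = 529.4·(-0.20760)/0.80866 + 337.0 = 201.0896, v = 713.2·(-0.03619)/0.80866 + 242.4 = 210.4803

c0=(276.66, 355.69) c1=(388.14, 264.20) c2=(320.43, 111.06) c3=(201.09, 210.48)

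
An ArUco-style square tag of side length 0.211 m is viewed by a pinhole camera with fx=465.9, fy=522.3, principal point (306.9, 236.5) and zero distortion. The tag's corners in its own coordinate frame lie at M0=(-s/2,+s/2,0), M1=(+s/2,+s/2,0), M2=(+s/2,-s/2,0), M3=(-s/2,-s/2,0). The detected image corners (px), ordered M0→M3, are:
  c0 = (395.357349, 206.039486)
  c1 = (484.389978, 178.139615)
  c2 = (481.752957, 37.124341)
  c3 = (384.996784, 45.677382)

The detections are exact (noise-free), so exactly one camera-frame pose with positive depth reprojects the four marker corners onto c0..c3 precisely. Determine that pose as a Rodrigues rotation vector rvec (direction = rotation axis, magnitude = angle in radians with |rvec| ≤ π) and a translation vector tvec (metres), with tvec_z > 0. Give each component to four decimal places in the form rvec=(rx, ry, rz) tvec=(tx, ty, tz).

Intrinsics K: fx=465.9, fy=522.3, cx=306.9, cy=236.5
Marker side s = 0.211 m; corners in marker frame (Z=0):
  M0 = (-0.1055, +0.1055, 0)
  M1 = (+0.1055, +0.1055, 0)
  M2 = (+0.1055, -0.1055, 0)
  M3 = (-0.1055, -0.1055, 0)
Detected image corners:
  c0 = (395.357349, 206.039486) px
  c1 = (484.389978, 178.139615) px
  c2 = (481.752957, 37.124341) px
  c3 = (384.996784, 45.677382) px
Planar DLT: solve 8×8 A·h = b for H (H[2,2]=1):
  H  [+723.66846 +181.71861 +439.93198]
  H  [-12.10836 +751.70622 +118.89003]
  H  [+0.65064 +0.34853 +1.00000]
B = K⁻¹H; ‖b₁‖=1.337619, ‖b₂‖=1.337619; λ = 2/(‖b₁‖+‖b₂‖) = 0.747597, sign → tz>0 ⇒ λ=+0.747597
r₁ = λ·B[:,0] = (+0.84081,-0.23758,+0.48641); r₂ = λ·B[:,1] = (+0.11996,+0.95798,+0.26056)
r₃ = r₁×r₂ = (-0.52788,-0.16073,+0.83397); SVD([r₁ r₂ r₃]) → R = UVᵀ:
  R  [+0.84081 +0.11996 -0.52788]
  R  [-0.23758 +0.95798 -0.16073]
  R  [+0.48641 +0.26056 +0.83397]
t = (+0.21347, -0.16834, +0.74760) m
tr R = 2.632758; θ = arccos((tr R − 1)/2) = 0.615683 rad = 35.276°
axis k = ((R−Rᵀ)₃₂, (R−Rᵀ)₁₃, (R−Rᵀ)₂₁) / (2 sinθ) = (+0.364740, -0.878149, -0.309547)
rvec = θ·k = (+0.224565, -0.540662, -0.190583)

rvec=(0.2246, -0.5407, -0.1906) tvec=(0.2135, -0.1683, 0.7476)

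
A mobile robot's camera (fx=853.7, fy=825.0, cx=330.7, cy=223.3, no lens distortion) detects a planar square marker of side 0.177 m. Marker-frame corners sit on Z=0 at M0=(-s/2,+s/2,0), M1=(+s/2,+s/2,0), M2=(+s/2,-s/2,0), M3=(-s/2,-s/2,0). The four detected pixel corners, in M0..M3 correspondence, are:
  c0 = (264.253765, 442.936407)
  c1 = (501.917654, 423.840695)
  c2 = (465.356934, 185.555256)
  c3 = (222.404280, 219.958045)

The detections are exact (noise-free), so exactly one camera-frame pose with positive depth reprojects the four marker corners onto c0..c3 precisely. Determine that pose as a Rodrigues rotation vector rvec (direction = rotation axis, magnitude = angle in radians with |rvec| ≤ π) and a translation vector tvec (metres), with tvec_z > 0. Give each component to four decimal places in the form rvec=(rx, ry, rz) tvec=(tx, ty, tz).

Intrinsics K: fx=853.7, fy=825.0, cx=330.7, cy=223.3
Marker side s = 0.177 m; corners in marker frame (Z=0):
  M0 = (-0.0885, +0.0885, 0)
  M1 = (+0.0885, +0.0885, 0)
  M2 = (+0.0885, -0.0885, 0)
  M3 = (-0.0885, -0.0885, 0)
Detected image corners:
  c0 = (264.253765, 442.936407) px
  c1 = (501.917654, 423.840695) px
  c2 = (465.356934, 185.555256) px
  c3 = (222.404280, 219.958045) px
Planar DLT: solve 8×8 A·h = b for H (H[2,2]=1):
  H  [+1228.81252 +288.14508 +360.03624]
  H  [-262.98078 +1359.56251 +320.34955]
  H  [-0.35386 +0.18207 +1.00000]
B = K⁻¹H; ‖b₁‖=1.631011, ‖b₂‖=1.631011; λ = 2/(‖b₁‖+‖b₂‖) = 0.613117, sign → tz>0 ⇒ λ=+0.613117
r₁ = λ·B[:,0] = (+0.96656,-0.13672,-0.21695); r₂ = λ·B[:,1] = (+0.16370,+0.98017,+0.11163)
r₃ = r₁×r₂ = (+0.19739,-0.14341,+0.96978); SVD([r₁ r₂ r₃]) → R = UVᵀ:
  R  [+0.96656 +0.16370 +0.19739]
  R  [-0.13672 +0.98017 -0.14341]
  R  [-0.21695 +0.11163 +0.96978]
t = (+0.02107, +0.07212, +0.61312) m
tr R = 2.916512; θ = arccos((tr R − 1)/2) = 0.289957 rad = 16.613°
axis k = ((R−Rᵀ)₃₂, (R−Rᵀ)₁₃, (R−Rᵀ)₂₁) / (2 sinθ) = (+0.446018, +0.724607, -0.525368)
rvec = θ·k = (+0.129326, +0.210105, -0.152334)

rvec=(0.1293, 0.2101, -0.1523) tvec=(0.0211, 0.0721, 0.6131)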